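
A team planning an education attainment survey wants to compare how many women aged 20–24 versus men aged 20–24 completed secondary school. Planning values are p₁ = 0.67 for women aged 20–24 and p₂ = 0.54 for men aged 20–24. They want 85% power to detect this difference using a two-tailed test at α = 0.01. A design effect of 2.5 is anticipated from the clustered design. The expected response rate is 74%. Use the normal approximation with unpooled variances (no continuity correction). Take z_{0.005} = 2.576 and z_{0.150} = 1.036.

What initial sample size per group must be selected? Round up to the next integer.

n = (z_{α/2} + z_β)² · [p₁(1−p₁) + p₂(1−p₂)] / (p₁ − p₂)²
  = (2.576 + 1.036)² · (0.67·0.33 + 0.54·0.46) / (0.13)²
  = (3.612)² · (0.2211 + 0.2484) / 0.0169
  = 13.0465 · 0.4695 / 0.0169
  = 362.45
Design effect: 2.5 × 362.45 = 906.12.
Adjust for 74% response: 906.12 / 0.74 = 1224.48.
Round up → n = 1225 per group.

n = 1225 per group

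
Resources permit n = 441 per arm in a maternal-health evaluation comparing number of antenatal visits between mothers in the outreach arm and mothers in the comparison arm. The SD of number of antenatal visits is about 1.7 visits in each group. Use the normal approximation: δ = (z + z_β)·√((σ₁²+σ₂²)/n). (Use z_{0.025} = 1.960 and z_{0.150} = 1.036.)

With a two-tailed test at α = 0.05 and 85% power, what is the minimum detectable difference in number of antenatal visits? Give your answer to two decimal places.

Minimum detectable difference ≈ 0.34 visits

δ = (z_{α/2} + z_β) · √((σ₁²+σ₂²)/n)
  = (1.960 + 1.036) · √(5.78/441)
  = 2.996 · √0.01311
  = 2.996 · 0.1145
  = 0.3430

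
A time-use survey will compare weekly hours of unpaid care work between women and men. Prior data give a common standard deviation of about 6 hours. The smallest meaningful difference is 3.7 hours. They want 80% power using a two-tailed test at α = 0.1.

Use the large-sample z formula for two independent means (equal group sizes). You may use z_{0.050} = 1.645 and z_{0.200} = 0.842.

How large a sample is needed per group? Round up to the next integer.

n = (z_{α/2} + z_β)² · (σ₁² + σ₂²) / δ²
  = (1.645 + 0.842)² · (2·6² = 72) / 3.7²
  = 6.1852 · 72 / 13.69
  = 32.53
Round up → n = 33 per group.

n = 33 per group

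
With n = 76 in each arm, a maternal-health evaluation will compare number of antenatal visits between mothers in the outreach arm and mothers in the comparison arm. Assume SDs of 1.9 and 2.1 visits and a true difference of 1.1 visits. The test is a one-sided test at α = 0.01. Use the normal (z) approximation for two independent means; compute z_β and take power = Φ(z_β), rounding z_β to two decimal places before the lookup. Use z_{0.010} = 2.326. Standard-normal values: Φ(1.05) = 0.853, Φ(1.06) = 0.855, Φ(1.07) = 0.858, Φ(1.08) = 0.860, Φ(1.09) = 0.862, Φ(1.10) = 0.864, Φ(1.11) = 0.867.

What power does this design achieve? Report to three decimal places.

Power ≈ 0.855

z_β = δ·√(n/(σ₁²+σ₂²)) − z_α
    = 1.1 · √(76/8.02) − 2.326
    = 1.1 · 3.07836 − 2.326
    = 3.3862 − 2.326 = 1.0602 → 1.06
Power = Φ(1.06) = 0.855.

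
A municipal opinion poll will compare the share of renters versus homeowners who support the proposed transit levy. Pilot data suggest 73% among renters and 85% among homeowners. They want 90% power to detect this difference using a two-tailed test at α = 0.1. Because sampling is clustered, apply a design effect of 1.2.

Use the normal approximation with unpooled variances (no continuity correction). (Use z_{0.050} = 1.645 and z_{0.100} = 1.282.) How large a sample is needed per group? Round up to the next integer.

n = (z_{α/2} + z_β)² · [p₁(1−p₁) + p₂(1−p₂)] / (p₁ − p₂)²
  = (1.645 + 1.282)² · (0.73·0.27 + 0.85·0.15) / (-0.12)²
  = (2.927)² · (0.1971 + 0.1275) / 0.0144
  = 8.5673 · 0.3246 / 0.0144
  = 193.12
Design effect: 1.2 × 193.12 = 231.75.
Round up → n = 232 per group.

n = 232 per group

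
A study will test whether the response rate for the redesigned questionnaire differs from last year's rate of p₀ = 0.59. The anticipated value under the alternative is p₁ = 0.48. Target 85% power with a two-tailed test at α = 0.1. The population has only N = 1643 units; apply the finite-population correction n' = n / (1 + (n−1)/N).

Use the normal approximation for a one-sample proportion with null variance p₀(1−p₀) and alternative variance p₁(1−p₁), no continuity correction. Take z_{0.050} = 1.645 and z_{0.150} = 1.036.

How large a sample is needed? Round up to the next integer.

n = 134

n = [z_{α/2}·√(p₀q₀) + z_β·√(p₁q₁)]² / (p₁ − p₀)²
  = [1.645·√(0.59·0.41) + 1.036·√(0.48·0.52)]² / (-0.11)²
  = [1.645·0.4918 + 1.036·0.4996]² / 0.0121
  = [1.3267]² / 0.0121
  = 145.45
Finite-population correction (N = 1643): 145.45 / (1 + (145.45 − 1)/1643) = 133.70.
Round up → n = 134.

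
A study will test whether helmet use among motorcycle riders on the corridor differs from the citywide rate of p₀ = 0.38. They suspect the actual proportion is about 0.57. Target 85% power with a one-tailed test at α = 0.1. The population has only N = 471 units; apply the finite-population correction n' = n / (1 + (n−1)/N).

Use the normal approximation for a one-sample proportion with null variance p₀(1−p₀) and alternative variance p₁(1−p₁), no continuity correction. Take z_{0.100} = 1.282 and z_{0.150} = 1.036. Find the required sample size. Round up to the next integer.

n = [z_α·√(p₀q₀) + z_β·√(p₁q₁)]² / (p₁ − p₀)²
  = [1.282·√(0.38·0.62) + 1.036·√(0.57·0.43)]² / (0.19)²
  = [1.282·0.4854 + 1.036·0.4951]² / 0.0361
  = [1.1352]² / 0.0361
  = 35.70
Finite-population correction (N = 471): 35.70 / (1 + (35.70 − 1)/471) = 33.25.
Round up → n = 34.

n = 34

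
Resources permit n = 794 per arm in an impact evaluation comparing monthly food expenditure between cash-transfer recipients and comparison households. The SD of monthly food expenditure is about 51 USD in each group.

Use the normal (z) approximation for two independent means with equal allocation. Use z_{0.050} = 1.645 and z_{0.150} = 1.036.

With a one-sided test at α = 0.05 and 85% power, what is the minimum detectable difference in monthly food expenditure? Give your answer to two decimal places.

Minimum detectable difference ≈ 6.86 USD

δ = (z_α + z_β) · √((σ₁²+σ₂²)/n)
  = (1.645 + 1.036) · √(5202/794)
  = 2.681 · √6.5516
  = 2.681 · 2.5596
  = 6.8623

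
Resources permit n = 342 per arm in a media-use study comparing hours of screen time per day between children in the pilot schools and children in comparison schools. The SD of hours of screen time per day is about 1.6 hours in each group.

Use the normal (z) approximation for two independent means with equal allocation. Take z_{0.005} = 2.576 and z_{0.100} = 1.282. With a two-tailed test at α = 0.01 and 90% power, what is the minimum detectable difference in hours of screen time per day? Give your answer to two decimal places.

Minimum detectable difference ≈ 0.47 hours

δ = (z_{α/2} + z_β) · √((σ₁²+σ₂²)/n)
  = (2.576 + 1.282) · √(5.12/342)
  = 3.858 · √0.01497
  = 3.858 · 0.1224
  = 0.4720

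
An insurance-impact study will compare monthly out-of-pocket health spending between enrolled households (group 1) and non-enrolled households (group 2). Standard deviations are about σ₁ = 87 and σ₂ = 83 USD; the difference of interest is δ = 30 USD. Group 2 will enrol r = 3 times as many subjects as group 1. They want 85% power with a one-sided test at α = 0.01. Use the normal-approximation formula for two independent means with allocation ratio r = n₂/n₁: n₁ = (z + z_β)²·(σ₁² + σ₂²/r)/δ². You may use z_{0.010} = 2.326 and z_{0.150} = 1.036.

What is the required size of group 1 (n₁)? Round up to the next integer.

n₁ = 124

n₁ = (z_α + z_β)² · (σ₁² + σ₂²/r) / δ²
   = (2.326 + 1.036)² · (87² + 83²/3) / 30²
   = 11.3030 · (7569 + 2296.3) / 900
   = 11.3030 · 9865.3 / 900
   = 123.90
Round up → n₁ = 124; n₂ = r·n₁ = 3 × 124 = 372.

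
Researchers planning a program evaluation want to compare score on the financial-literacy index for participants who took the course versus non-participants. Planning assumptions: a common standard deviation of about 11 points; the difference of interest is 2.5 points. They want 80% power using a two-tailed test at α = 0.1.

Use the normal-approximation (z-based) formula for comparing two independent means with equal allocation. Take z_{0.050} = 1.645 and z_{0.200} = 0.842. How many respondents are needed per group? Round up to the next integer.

n = 240 per group

n = (z_{α/2} + z_β)² · (σ₁² + σ₂²) / δ²
  = (1.645 + 0.842)² · (2·11² = 242) / 2.5²
  = 6.1852 · 242 / 6.25
  = 239.49
Round up → n = 240 per group.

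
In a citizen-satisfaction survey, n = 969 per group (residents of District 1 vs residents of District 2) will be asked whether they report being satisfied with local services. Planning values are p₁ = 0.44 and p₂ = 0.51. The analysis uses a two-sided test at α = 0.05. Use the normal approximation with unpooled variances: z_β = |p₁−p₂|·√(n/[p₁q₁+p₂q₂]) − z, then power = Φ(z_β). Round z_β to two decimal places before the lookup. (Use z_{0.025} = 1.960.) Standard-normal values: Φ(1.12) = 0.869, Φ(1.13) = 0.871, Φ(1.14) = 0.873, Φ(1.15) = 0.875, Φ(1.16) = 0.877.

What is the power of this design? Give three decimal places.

z_β = |p₁−p₂|·√(n/[p₁q₁+p₂q₂]) − z_{α/2}
    = 0.07 · √(969/0.4963) − 1.960
    = 0.07 · 44.1865 − 1.960
    = 3.0931 − 1.960 = 1.1331 → 1.13
Power = Φ(1.13) = 0.871.

Power ≈ 0.871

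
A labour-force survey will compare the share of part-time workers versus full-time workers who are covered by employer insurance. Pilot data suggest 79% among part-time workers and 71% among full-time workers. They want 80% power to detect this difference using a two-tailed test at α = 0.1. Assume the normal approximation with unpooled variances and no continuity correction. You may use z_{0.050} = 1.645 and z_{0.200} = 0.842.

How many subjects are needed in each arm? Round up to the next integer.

n = (z_{α/2} + z_β)² · [p₁(1−p₁) + p₂(1−p₂)] / (p₁ − p₂)²
  = (1.645 + 0.842)² · (0.79·0.21 + 0.71·0.29) / (0.08)²
  = (2.487)² · (0.1659 + 0.2059) / 0.0064
  = 6.1852 · 0.3718 / 0.0064
  = 359.32
Round up → n = 360 per group.

n = 360 per group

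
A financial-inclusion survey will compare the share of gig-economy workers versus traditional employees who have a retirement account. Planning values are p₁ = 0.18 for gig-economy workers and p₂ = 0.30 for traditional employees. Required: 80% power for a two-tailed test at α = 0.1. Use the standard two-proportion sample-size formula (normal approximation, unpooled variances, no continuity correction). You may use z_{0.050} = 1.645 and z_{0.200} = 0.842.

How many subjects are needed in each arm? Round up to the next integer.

n = 154 per group

n = (z_{α/2} + z_β)² · [p₁(1−p₁) + p₂(1−p₂)] / (p₁ − p₂)²
  = (1.645 + 0.842)² · (0.18·0.82 + 0.30·0.70) / (-0.12)²
  = (2.487)² · (0.1476 + 0.2100) / 0.0144
  = 6.1852 · 0.3576 / 0.0144
  = 153.60
Round up → n = 154 per group.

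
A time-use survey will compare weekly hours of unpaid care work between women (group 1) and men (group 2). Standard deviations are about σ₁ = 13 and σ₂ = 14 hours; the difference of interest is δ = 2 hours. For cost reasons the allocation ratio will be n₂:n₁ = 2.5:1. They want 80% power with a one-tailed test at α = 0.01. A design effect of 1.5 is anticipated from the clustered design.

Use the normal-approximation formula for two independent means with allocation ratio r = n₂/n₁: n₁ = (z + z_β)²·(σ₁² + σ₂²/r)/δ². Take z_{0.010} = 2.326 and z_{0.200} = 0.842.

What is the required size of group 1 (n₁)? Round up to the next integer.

n₁ = 932

n₁ = (z_α + z_β)² · (σ₁² + σ₂²/r) / δ²
   = (2.326 + 0.842)² · (13² + 14²/2.5) / 2²
   = 10.0362 · (169 + 78.4) / 4
   = 10.0362 · 247.4 / 4
   = 620.74
Design effect: 1.5 × 620.74 = 931.11.
Round up → n₁ = 932; n₂ = r·n₁ = 2.5 × 932 = 2330.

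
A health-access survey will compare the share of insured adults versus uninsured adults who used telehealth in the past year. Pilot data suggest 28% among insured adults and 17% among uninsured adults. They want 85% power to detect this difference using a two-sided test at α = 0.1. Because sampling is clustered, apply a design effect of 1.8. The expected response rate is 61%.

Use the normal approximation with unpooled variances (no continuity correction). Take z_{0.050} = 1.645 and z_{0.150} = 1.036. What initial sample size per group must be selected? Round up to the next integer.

n = 601 per group

n = (z_{α/2} + z_β)² · [p₁(1−p₁) + p₂(1−p₂)] / (p₁ − p₂)²
  = (1.645 + 1.036)² · (0.28·0.72 + 0.17·0.83) / (0.11)²
  = (2.681)² · (0.2016 + 0.1411) / 0.0121
  = 7.1878 · 0.3427 / 0.0121
  = 203.57
Design effect: 1.8 × 203.57 = 366.43.
Adjust for 61% response: 366.43 / 0.61 = 600.71.
Round up → n = 601 per group.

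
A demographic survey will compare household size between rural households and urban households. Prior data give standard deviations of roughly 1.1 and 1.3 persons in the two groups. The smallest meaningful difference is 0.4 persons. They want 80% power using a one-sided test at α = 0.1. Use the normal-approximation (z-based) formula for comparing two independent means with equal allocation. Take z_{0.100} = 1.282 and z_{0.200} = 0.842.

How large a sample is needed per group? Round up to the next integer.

n = (z_α + z_β)² · (σ₁² + σ₂²) / δ²
  = (1.282 + 0.842)² · (1.1² + 1.3² = 2.9) / 0.4²
  = 4.5114 · 2.9 / 0.16
  = 81.77
Round up → n = 82 per group.

n = 82 per group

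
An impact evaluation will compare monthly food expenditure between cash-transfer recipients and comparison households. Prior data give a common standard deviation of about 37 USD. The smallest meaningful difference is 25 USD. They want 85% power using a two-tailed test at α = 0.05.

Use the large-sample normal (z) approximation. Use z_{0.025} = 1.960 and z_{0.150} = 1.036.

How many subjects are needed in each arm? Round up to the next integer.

n = 40 per group

n = (z_{α/2} + z_β)² · (σ₁² + σ₂²) / δ²
  = (1.960 + 1.036)² · (2·37² = 2738) / 25²
  = 8.9760 · 2738 / 625
  = 39.32
Round up → n = 40 per group.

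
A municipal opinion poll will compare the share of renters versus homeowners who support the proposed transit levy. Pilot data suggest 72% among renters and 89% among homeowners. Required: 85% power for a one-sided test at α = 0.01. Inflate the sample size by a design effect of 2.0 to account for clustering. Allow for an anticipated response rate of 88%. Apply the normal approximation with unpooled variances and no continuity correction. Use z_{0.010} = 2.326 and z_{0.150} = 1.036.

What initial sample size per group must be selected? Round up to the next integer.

n = 267 per group

n = (z_α + z_β)² · [p₁(1−p₁) + p₂(1−p₂)] / (p₁ − p₂)²
  = (2.326 + 1.036)² · (0.72·0.28 + 0.89·0.11) / (-0.17)²
  = (3.362)² · (0.2016 + 0.0979) / 0.0289
  = 11.3030 · 0.2995 / 0.0289
  = 117.14
Design effect: 2.0 × 117.14 = 234.27.
Adjust for 88% response: 234.27 / 0.88 = 266.22.
Round up → n = 267 per group.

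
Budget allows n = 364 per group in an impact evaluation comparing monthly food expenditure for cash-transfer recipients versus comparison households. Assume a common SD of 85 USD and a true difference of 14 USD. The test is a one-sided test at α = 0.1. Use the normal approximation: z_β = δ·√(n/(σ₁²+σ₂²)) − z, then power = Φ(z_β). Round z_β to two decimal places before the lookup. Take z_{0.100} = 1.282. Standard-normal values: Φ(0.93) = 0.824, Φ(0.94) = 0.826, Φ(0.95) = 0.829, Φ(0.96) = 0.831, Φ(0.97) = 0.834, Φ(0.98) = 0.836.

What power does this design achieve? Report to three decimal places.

Power ≈ 0.826

z_β = δ·√(n/(σ₁²+σ₂²)) − z_α
    = 14 · √(364/14450) − 1.282
    = 14 · 0.15871 − 1.282
    = 2.2220 − 1.282 = 0.9400 → 0.94
Power = Φ(0.94) = 0.826.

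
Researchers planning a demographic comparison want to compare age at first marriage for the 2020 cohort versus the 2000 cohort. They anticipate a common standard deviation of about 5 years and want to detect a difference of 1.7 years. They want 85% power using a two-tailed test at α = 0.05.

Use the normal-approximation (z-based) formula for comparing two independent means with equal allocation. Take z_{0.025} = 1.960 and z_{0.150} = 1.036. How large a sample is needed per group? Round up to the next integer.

n = 156 per group

n = (z_{α/2} + z_β)² · (σ₁² + σ₂²) / δ²
  = (1.960 + 1.036)² · (2·5² = 50) / 1.7²
  = 8.9760 · 50 / 2.89
  = 155.29
Round up → n = 156 per group.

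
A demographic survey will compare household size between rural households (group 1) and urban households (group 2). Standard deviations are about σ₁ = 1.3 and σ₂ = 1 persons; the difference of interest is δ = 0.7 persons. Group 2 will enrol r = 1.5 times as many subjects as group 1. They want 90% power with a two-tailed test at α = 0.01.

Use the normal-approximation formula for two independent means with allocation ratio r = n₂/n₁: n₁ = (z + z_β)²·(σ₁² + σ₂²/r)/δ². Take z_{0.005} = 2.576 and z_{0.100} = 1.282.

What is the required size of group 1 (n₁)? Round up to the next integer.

n₁ = 72

n₁ = (z_{α/2} + z_β)² · (σ₁² + σ₂²/r) / δ²
   = (2.576 + 1.282)² · (1.3² + 1²/1.5) / 0.7²
   = 14.8842 · (1.69 + 0.66667) / 0.49
   = 14.8842 · 2.3567 / 0.49
   = 71.59
Round up → n₁ = 72; n₂ = r·n₁ = 1.5 × 72 = 108.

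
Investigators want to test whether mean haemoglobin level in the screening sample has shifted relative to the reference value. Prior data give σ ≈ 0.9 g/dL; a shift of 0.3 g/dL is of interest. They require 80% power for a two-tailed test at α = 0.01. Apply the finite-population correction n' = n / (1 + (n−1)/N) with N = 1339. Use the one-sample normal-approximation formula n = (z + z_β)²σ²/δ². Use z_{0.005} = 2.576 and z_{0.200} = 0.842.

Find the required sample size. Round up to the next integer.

n = 98

n = (z_{α/2} + z_β)² · σ² / δ²
  = (2.576 + 0.842)² · 0.9² / 0.3²
  = 11.6827 · 0.81 / 0.09
  = 105.14
Finite-population correction (N = 1339): 105.14 / (1 + (105.14 − 1)/1339) = 97.56.
Round up → n = 98.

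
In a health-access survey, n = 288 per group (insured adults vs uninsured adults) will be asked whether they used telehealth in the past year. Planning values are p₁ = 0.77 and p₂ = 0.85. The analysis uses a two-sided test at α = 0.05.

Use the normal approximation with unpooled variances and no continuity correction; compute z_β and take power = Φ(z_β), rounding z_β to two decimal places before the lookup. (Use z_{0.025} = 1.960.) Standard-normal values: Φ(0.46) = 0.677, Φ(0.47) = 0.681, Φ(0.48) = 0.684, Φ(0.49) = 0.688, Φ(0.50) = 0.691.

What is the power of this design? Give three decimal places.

Power ≈ 0.691

z_β = |p₁−p₂|·√(n/[p₁q₁+p₂q₂]) − z_{α/2}
    = 0.08 · √(288/0.3046) − 1.960
    = 0.08 · 30.7490 − 1.960
    = 2.4599 − 1.960 = 0.4999 → 0.50
Power = Φ(0.50) = 0.691.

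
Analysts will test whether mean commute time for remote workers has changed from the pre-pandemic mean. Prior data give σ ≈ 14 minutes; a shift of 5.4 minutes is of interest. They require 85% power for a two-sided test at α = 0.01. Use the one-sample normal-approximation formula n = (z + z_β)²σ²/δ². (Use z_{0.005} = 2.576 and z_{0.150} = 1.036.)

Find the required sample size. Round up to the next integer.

n = (z_{α/2} + z_β)² · σ² / δ²
  = (2.576 + 1.036)² · 14² / 5.4²
  = 13.0465 · 196 / 29.16
  = 87.69
Round up → n = 88.

n = 88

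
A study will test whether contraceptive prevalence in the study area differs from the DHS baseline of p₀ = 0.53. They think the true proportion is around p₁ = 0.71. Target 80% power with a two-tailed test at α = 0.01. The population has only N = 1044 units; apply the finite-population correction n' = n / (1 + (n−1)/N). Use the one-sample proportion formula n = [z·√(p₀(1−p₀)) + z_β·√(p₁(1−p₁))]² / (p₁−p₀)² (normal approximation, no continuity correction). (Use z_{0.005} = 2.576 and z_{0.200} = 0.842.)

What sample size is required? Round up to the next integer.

n = [z_{α/2}·√(p₀q₀) + z_β·√(p₁q₁)]² / (p₁ − p₀)²
  = [2.576·√(0.53·0.47) + 0.842·√(0.71·0.29)]² / (0.18)²
  = [2.576·0.4991 + 0.842·0.4538]² / 0.0324
  = [1.6677]² / 0.0324
  = 85.85
Finite-population correction (N = 1044): 85.85 / (1 + (85.85 − 1)/1044) = 79.39.
Round up → n = 80.

n = 80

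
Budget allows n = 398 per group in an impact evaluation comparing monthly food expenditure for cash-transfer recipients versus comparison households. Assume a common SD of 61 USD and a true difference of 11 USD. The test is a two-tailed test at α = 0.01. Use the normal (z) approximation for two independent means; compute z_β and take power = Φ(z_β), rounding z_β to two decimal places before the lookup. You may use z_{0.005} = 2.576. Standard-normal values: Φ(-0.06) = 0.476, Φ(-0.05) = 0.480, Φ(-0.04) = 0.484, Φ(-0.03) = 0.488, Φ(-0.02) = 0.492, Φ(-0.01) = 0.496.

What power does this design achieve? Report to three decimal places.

Power ≈ 0.488

z_β = δ·√(n/(σ₁²+σ₂²)) − z_{α/2}
    = 11 · √(398/7442) − 2.576
    = 11 · 0.23126 − 2.576
    = 2.5438 − 2.576 = -0.0322 → -0.03
Power = Φ(-0.03) = 0.488.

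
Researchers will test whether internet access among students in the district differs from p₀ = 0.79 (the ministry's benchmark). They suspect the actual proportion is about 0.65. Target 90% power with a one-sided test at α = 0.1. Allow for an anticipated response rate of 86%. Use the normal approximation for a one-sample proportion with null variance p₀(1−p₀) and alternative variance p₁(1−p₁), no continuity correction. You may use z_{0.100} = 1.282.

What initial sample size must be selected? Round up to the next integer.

n = [z_α·√(p₀q₀) + z_β·√(p₁q₁)]² / (p₁ − p₀)²
  = [1.282·√(0.79·0.21) + 1.282·√(0.65·0.35)]² / (-0.14)²
  = [1.282·0.4073 + 1.282·0.4770]² / 0.0196
  = [1.1336]² / 0.0196
  = 65.57
Adjust for 86% response: 65.57 / 0.86 = 76.24.
Round up → n = 77.

n = 77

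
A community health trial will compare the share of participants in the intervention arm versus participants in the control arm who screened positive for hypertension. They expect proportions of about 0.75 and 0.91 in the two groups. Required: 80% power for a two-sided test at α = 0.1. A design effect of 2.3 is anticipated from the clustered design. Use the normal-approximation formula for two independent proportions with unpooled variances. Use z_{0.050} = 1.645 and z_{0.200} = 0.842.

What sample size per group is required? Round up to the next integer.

n = 150 per group

n = (z_{α/2} + z_β)² · [p₁(1−p₁) + p₂(1−p₂)] / (p₁ − p₂)²
  = (1.645 + 0.842)² · (0.75·0.25 + 0.91·0.09) / (-0.16)²
  = (2.487)² · (0.1875 + 0.0819) / 0.0256
  = 6.1852 · 0.2694 / 0.0256
  = 65.09
Design effect: 2.3 × 65.09 = 149.71.
Round up → n = 150 per group.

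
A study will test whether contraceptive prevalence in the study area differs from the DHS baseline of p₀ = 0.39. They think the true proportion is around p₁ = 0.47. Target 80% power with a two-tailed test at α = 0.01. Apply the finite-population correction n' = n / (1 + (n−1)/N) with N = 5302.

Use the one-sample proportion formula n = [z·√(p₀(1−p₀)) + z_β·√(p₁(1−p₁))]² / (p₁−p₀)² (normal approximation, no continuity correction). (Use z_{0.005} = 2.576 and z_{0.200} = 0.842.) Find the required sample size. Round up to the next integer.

n = [z_{α/2}·√(p₀q₀) + z_β·√(p₁q₁)]² / (p₁ − p₀)²
  = [2.576·√(0.39·0.61) + 0.842·√(0.47·0.53)]² / (0.08)²
  = [2.576·0.4877 + 0.842·0.4991]² / 0.0064
  = [1.6767]² / 0.0064
  = 439.26
Finite-population correction (N = 5302): 439.26 / (1 + (439.26 − 1)/5302) = 405.72.
Round up → n = 406.

n = 406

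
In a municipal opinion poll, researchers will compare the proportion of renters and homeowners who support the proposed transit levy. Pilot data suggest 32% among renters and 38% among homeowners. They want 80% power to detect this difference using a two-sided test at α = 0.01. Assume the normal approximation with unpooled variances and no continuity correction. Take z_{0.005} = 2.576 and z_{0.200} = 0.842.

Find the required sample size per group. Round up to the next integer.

n = 1471 per group

n = (z_{α/2} + z_β)² · [p₁(1−p₁) + p₂(1−p₂)] / (p₁ − p₂)²
  = (2.576 + 0.842)² · (0.32·0.68 + 0.38·0.62) / (-0.06)²
  = (3.418)² · (0.2176 + 0.2356) / 0.0036
  = 11.6827 · 0.4532 / 0.0036
  = 1470.73
Round up → n = 1471 per group.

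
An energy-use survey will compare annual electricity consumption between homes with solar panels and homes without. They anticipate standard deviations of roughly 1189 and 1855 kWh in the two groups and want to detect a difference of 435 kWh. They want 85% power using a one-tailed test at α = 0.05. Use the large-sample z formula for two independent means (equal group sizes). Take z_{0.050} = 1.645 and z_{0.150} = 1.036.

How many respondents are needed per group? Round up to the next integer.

n = (z_α + z_β)² · (σ₁² + σ₂²) / δ²
  = (1.645 + 1.036)² · (1189² + 1855² = 4854746) / 435²
  = 7.1878 · 4854746 / 189225
  = 184.41
Round up → n = 185 per group.

n = 185 per group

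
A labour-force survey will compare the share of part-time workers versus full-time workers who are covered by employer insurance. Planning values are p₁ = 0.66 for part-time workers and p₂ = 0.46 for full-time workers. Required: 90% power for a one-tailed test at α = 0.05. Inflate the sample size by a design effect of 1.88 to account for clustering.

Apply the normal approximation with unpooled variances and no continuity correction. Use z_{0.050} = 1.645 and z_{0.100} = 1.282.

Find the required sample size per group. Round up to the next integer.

n = (z_α + z_β)² · [p₁(1−p₁) + p₂(1−p₂)] / (p₁ − p₂)²
  = (1.645 + 1.282)² · (0.66·0.34 + 0.46·0.54) / (0.20)²
  = (2.927)² · (0.2244 + 0.2484) / 0.0400
  = 8.5673 · 0.4728 / 0.0400
  = 101.27
Design effect: 1.88 × 101.27 = 190.38.
Round up → n = 191 per group.

n = 191 per group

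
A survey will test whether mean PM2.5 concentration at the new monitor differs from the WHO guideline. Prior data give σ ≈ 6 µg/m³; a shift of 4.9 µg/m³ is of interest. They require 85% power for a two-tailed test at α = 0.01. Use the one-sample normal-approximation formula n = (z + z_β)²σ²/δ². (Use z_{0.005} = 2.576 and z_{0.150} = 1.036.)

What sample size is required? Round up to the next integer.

n = (z_{α/2} + z_β)² · σ² / δ²
  = (2.576 + 1.036)² · 6² / 4.9²
  = 13.0465 · 36 / 24.01
  = 19.56
Round up → n = 20.

n = 20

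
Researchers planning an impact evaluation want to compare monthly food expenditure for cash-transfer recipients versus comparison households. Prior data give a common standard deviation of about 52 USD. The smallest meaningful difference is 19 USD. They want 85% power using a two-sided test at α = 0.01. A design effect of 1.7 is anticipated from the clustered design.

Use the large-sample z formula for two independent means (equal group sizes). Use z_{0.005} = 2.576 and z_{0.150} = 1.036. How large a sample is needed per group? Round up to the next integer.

n = (z_{α/2} + z_β)² · (σ₁² + σ₂²) / δ²
  = (2.576 + 1.036)² · (2·52² = 5408) / 19²
  = 13.0465 · 5408 / 361
  = 195.45
Design effect: 1.7 × 195.45 = 332.26.
Round up → n = 333 per group.

n = 333 per group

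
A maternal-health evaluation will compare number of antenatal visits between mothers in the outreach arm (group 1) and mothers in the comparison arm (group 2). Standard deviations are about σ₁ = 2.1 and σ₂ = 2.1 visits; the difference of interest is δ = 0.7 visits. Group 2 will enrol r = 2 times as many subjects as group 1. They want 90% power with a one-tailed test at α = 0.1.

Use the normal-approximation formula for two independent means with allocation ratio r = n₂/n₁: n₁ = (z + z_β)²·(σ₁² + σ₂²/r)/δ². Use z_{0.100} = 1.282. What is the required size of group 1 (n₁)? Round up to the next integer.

n₁ = 89

n₁ = (z_α + z_β)² · (σ₁² + σ₂²/r) / δ²
   = (1.282 + 1.282)² · (2.1² + 2.1²/2) / 0.7²
   = 6.5741 · (4.41 + 2.205) / 0.49
   = 6.5741 · 6.615 / 0.49
   = 88.75
Round up → n₁ = 89; n₂ = r·n₁ = 2 × 89 = 178.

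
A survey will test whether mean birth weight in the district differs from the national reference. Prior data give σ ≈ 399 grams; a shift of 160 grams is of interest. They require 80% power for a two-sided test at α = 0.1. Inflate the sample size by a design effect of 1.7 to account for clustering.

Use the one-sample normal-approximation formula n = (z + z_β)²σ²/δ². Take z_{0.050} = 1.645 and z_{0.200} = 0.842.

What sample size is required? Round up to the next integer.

n = 66

n = (z_{α/2} + z_β)² · σ² / δ²
  = (1.645 + 0.842)² · 399² / 160²
  = 6.1852 · 159201 / 25600
  = 38.46
Design effect: 1.7 × 38.46 = 65.39.
Round up → n = 66.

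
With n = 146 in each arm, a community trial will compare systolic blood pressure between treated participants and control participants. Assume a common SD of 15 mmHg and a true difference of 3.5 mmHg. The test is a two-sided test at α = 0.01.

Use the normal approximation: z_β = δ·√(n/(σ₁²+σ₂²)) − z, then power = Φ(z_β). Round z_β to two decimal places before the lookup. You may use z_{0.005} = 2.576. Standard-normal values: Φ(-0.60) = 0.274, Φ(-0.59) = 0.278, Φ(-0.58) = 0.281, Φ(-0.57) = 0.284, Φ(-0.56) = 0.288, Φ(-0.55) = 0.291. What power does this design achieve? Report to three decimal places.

z_β = δ·√(n/(σ₁²+σ₂²)) − z_{α/2}
    = 3.5 · √(146/450) − 2.576
    = 3.5 · 0.56960 − 2.576
    = 1.9936 − 2.576 = -0.5824 → -0.58
Power = Φ(-0.58) = 0.281.

Power ≈ 0.281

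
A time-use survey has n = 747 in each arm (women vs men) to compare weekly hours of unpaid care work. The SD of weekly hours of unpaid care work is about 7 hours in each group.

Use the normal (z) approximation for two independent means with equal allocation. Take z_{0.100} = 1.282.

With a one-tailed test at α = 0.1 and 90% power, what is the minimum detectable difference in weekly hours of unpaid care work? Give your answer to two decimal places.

δ = (z_α + z_β) · √((σ₁²+σ₂²)/n)
  = (1.282 + 1.282) · √(98/747)
  = 2.564 · √0.13119
  = 2.564 · 0.3622
  = 0.9287

Minimum detectable difference ≈ 0.93 hours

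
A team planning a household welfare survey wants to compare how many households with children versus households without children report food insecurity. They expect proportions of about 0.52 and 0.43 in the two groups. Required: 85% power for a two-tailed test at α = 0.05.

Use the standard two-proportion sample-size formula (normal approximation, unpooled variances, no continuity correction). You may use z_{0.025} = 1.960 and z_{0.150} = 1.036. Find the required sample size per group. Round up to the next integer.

n = 549 per group

n = (z_{α/2} + z_β)² · [p₁(1−p₁) + p₂(1−p₂)] / (p₁ − p₂)²
  = (1.960 + 1.036)² · (0.52·0.48 + 0.43·0.57) / (0.09)²
  = (2.996)² · (0.2496 + 0.2451) / 0.0081
  = 8.9760 · 0.4947 / 0.0081
  = 548.20
Round up → n = 549 per group.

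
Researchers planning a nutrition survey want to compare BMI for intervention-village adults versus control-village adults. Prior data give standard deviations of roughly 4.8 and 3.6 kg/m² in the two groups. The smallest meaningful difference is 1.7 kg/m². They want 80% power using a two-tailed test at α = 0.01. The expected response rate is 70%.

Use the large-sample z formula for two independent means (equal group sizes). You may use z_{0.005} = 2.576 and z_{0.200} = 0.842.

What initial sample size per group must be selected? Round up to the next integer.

n = (z_{α/2} + z_β)² · (σ₁² + σ₂²) / δ²
  = (2.576 + 0.842)² · (4.8² + 3.6² = 36) / 1.7²
  = 11.6827 · 36 / 2.89
  = 145.53
Adjust for 70% response: 145.53 / 0.70 = 207.90.
Round up → n = 208 per group.

n = 208 per group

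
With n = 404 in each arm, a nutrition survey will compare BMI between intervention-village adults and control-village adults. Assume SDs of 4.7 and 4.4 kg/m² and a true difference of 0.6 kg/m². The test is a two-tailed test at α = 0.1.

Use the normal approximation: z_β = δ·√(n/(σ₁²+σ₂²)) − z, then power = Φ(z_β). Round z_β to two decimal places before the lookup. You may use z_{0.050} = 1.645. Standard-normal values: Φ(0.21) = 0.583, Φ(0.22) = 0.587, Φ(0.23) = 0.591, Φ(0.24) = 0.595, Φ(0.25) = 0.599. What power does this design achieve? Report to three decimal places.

Power ≈ 0.591

z_β = δ·√(n/(σ₁²+σ₂²)) − z_{α/2}
    = 0.6 · √(404/41.45) − 1.645
    = 0.6 · 3.12197 − 1.645
    = 1.8732 − 1.645 = 0.2282 → 0.23
Power = Φ(0.23) = 0.591.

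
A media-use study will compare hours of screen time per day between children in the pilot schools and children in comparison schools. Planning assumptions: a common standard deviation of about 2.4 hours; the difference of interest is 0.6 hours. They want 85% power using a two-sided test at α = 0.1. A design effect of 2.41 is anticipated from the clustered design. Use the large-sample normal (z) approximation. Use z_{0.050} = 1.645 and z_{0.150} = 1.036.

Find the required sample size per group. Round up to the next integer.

n = (z_{α/2} + z_β)² · (σ₁² + σ₂²) / δ²
  = (1.645 + 1.036)² · (2·2.4² = 11.52) / 0.6²
  = 7.1878 · 11.52 / 0.36
  = 230.01
Design effect: 2.41 × 230.01 = 554.32.
Round up → n = 555 per group.

n = 555 per group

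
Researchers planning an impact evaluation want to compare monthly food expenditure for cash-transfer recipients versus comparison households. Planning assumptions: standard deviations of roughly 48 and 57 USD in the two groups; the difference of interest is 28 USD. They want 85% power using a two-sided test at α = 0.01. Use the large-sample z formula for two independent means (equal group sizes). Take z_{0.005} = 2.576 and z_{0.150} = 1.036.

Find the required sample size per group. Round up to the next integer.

n = (z_{α/2} + z_β)² · (σ₁² + σ₂²) / δ²
  = (2.576 + 1.036)² · (48² + 57² = 5553) / 28²
  = 13.0465 · 5553 / 784
  = 92.41
Round up → n = 93 per group.

n = 93 per group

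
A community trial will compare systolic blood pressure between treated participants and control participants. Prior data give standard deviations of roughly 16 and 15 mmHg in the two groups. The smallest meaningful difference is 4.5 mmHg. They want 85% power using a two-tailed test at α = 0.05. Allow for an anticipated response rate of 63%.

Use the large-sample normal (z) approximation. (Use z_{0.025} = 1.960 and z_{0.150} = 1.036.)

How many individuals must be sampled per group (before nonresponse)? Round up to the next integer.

n = 339 per group

n = (z_{α/2} + z_β)² · (σ₁² + σ₂²) / δ²
  = (1.960 + 1.036)² · (16² + 15² = 481) / 4.5²
  = 8.9760 · 481 / 20.25
  = 213.21
Adjust for 63% response: 213.21 / 0.63 = 338.43.
Round up → n = 339 per group.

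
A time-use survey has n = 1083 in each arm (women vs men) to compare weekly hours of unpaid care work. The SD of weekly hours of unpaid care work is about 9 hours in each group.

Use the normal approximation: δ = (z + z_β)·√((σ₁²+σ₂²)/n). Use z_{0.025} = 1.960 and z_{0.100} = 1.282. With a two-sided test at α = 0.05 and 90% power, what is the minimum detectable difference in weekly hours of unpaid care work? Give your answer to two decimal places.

δ = (z_{α/2} + z_β) · √((σ₁²+σ₂²)/n)
  = (1.960 + 1.282) · √(162/1083)
  = 3.242 · √0.14958
  = 3.242 · 0.3868
  = 1.2539

Minimum detectable difference ≈ 1.25 hours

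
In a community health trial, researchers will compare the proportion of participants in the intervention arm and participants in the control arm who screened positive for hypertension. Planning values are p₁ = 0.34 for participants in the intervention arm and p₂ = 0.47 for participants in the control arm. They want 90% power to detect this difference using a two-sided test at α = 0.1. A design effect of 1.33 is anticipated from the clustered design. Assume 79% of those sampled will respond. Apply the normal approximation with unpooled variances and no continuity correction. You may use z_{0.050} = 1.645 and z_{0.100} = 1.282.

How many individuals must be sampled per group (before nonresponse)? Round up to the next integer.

n = 405 per group

n = (z_{α/2} + z_β)² · [p₁(1−p₁) + p₂(1−p₂)] / (p₁ − p₂)²
  = (1.645 + 1.282)² · (0.34·0.66 + 0.47·0.53) / (-0.13)²
  = (2.927)² · (0.2244 + 0.2491) / 0.0169
  = 8.5673 · 0.4735 / 0.0169
  = 240.04
Design effect: 1.33 × 240.04 = 319.25.
Adjust for 79% response: 319.25 / 0.79 = 404.11.
Round up → n = 405 per group.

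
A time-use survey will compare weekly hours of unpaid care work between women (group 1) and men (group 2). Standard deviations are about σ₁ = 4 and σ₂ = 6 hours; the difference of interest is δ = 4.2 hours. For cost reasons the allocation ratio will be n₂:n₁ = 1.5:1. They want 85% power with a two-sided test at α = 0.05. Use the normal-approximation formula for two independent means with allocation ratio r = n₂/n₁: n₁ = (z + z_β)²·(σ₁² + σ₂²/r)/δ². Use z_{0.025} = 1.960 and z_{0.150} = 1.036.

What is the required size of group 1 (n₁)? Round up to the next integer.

n₁ = 21

n₁ = (z_{α/2} + z_β)² · (σ₁² + σ₂²/r) / δ²
   = (1.960 + 1.036)² · (4² + 6²/1.5) / 4.2²
   = 8.9760 · (16 + 24) / 17.64
   = 8.9760 · 40 / 17.64
   = 20.35
Round up → n₁ = 21; n₂ = r·n₁ = 1.5 × 21 = 32.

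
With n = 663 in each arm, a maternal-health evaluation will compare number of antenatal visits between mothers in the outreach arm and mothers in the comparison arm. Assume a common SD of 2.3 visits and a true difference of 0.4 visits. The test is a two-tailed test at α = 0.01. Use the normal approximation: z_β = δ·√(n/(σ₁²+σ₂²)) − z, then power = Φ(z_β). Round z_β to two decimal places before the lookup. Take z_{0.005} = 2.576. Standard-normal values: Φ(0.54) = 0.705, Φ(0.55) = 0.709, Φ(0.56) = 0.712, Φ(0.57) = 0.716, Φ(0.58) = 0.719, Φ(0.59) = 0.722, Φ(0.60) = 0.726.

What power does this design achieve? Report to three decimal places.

z_β = δ·√(n/(σ₁²+σ₂²)) − z_{α/2}
    = 0.4 · √(663/10.58) − 2.576
    = 0.4 · 7.91615 − 2.576
    = 3.1665 − 2.576 = 0.5905 → 0.59
Power = Φ(0.59) = 0.722.

Power ≈ 0.722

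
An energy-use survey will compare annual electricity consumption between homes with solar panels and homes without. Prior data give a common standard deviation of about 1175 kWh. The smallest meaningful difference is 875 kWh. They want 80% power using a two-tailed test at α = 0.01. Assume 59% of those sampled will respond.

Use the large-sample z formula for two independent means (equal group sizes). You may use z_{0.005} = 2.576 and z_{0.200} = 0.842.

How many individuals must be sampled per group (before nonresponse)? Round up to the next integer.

n = (z_{α/2} + z_β)² · (σ₁² + σ₂²) / δ²
  = (2.576 + 0.842)² · (2·1175² = 2761250) / 875²
  = 11.6827 · 2761250 / 765625
  = 42.13
Adjust for 59% response: 42.13 / 0.59 = 71.41.
Round up → n = 72 per group.

n = 72 per group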